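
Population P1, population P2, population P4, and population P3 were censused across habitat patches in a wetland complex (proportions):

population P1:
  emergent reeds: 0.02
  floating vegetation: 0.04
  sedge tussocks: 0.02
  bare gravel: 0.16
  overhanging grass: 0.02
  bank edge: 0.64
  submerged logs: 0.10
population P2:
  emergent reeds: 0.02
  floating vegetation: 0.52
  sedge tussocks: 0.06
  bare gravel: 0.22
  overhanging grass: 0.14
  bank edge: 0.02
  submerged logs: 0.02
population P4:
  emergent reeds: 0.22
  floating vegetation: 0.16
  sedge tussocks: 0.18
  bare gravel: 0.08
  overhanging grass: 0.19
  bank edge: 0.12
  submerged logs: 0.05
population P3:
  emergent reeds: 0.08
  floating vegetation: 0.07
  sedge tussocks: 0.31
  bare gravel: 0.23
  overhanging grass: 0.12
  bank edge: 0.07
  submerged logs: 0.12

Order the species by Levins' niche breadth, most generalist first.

Σp_P1ᵢ² = 0.02² + 0.04² + 0.02² + 0.16² + 0.02² + 0.64² + 0.10² = 0.0004 + 0.0016 + 0.0004 + 0.0256 + 0.0004 + 0.4096 + 0.0100 = 0.4480
B_P1 = 1 / 0.4480 = 2.2321
Σp_P2ᵢ² = 0.02² + 0.52² + 0.06² + 0.22² + 0.14² + 0.02² + 0.02² = 0.0004 + 0.2704 + 0.0036 + 0.0484 + 0.0196 + 0.0004 + 0.0004 = 0.3432
B_P2 = 1 / 0.3432 = 2.9138
Σp_P4ᵢ² = 0.22² + 0.16² + 0.18² + 0.08² + 0.19² + 0.12² + 0.05² = 0.0484 + 0.0256 + 0.0324 + 0.0064 + 0.0361 + 0.0144 + 0.0025 = 0.1658
B_P4 = 1 / 0.1658 = 6.0314
Σp_P3ᵢ² = 0.08² + 0.07² + 0.31² + 0.23² + 0.12² + 0.07² + 0.12² = 0.0064 + 0.0049 + 0.0961 + 0.0529 + 0.0144 + 0.0049 + 0.0144 = 0.1940
B_P3 = 1 / 0.1940 = 5.1546
Ranking by B (broadest → narrowest): population P4 (6.03) > population P3 (5.15) > population P2 (2.91) > population P1 (2.23)

population P4 > population P3 > population P2 > population P1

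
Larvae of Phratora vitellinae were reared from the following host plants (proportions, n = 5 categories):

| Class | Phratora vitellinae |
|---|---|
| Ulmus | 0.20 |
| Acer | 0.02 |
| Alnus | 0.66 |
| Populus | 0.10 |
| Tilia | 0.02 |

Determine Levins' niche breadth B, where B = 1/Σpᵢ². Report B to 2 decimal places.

Σpᵢ² = 0.20² + 0.02² + 0.66² + 0.10² + 0.02² = 0.0400 + 0.0004 + 0.4356 + 0.0100 + 0.0004 = 0.4864
B = 1 / 0.4864 = 2.0559

2.06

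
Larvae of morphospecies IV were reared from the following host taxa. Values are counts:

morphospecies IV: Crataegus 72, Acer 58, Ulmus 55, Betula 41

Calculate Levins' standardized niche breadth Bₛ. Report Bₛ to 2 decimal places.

0.95

Proportions for morphospecies IV (n=226): 72/226=0.3186, 58/226=0.2566, 55/226=0.2434, 41/226=0.1814
Σpᵢ² = 0.3186² + 0.2566² + 0.2434² + 0.1814² = 0.101506 + 0.065844 + 0.059244 + 0.032906 = 0.259500
B = 1 / 0.259500 = 3.8536
Bₛ = (B − 1)/(n − 1) = (3.8536 − 1)/(4 − 1) = 2.8536/3 = 0.9512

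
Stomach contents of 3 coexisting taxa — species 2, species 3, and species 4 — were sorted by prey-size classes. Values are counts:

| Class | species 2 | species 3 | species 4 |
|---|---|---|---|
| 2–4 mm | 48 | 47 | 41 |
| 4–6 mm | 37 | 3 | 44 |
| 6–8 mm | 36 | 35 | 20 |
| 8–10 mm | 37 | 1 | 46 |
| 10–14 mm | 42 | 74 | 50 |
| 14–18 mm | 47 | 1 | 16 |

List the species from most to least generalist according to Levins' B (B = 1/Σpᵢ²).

species 2 > species 4 > species 3

Proportions for species 2 (n=247): 48/247=0.1943, 37/247=0.1498, 36/247=0.1457, 37/247=0.1498, 42/247=0.1700, 47/247=0.1903
Proportions for species 3 (n=161): 47/161=0.2919, 3/161=0.0186, 35/161=0.2174, 1/161=0.0062, 74/161=0.4596, 1/161=0.0062
Proportions for species 4 (n=217): 41/217=0.1889, 44/217=0.2028, 20/217=0.0922, 46/217=0.2120, 50/217=0.2304, 16/217=0.0737
Σp_2ᵢ² = 0.1943² + 0.1498² + 0.1457² + 0.1498² + 0.1700² + 0.1903² = 0.037752 + 0.022440 + 0.021228 + 0.022440 + 0.028900 + 0.036214 = 0.168974
B_2 = 1 / 0.168974 = 5.9181
Σp_3ᵢ² = 0.2919² + 0.0186² + 0.2174² + 0.0062² + 0.4596² + 0.0062² = 0.085206 + 0.000346 + 0.047263 + 0.000038 + 0.211232 + 0.000038 = 0.344123
B_3 = 1 / 0.344123 = 2.9059
Σp_4ᵢ² = 0.1889² + 0.2028² + 0.0922² + 0.2120² + 0.2304² + 0.0737² = 0.035683 + 0.041128 + 0.008501 + 0.044944 + 0.053084 + 0.005432 = 0.188772
B_4 = 1 / 0.188772 = 5.2974
Ranking by B (broadest → narrowest): species 2 (5.92) > species 4 (5.30) > species 3 (2.91)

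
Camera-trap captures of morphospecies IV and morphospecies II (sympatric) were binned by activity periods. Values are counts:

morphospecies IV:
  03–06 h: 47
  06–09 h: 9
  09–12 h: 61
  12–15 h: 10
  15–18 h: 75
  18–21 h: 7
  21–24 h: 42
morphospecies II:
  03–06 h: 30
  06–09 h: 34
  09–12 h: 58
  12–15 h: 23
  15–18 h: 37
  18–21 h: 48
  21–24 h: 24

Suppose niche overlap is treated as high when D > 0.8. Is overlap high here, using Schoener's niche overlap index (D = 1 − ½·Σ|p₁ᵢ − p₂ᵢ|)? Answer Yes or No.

No

Proportions for morphospecies IV (n=251): 47/251=0.1873, 9/251=0.0359, 61/251=0.2430, 10/251=0.0398, 75/251=0.2988, 7/251=0.0279, 42/251=0.1673
Proportions for morphospecies II (n=254): 30/254=0.1181, 34/254=0.1339, 58/254=0.2283, 23/254=0.0906, 37/254=0.1457, 48/254=0.1890, 24/254=0.0945
Σ|p₁ᵢ − p₂ᵢ| = 0.0692 + 0.0980 + 0.0147 + 0.0508 + 0.1531 + 0.1611 + 0.0728 = 0.6197
D = 1 − ½ × 0.6197 = 1 − 0.30985 = 0.69015
D = 0.69015 < 0.8 → No.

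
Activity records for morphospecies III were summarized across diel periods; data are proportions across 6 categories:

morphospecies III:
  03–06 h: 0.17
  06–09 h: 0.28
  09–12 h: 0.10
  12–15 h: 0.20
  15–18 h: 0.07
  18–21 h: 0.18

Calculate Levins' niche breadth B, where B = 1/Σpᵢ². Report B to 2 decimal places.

Σpᵢ² = 0.17² + 0.28² + 0.10² + 0.20² + 0.07² + 0.18² = 0.0289 + 0.0784 + 0.0100 + 0.0400 + 0.0049 + 0.0324 = 0.1946
B = 1 / 0.1946 = 5.1387

5.14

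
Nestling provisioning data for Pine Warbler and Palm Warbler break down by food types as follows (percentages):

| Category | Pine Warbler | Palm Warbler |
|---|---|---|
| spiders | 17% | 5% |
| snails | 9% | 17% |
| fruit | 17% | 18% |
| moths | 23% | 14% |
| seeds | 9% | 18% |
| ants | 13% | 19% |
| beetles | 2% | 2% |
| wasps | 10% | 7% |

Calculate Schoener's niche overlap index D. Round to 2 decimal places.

Convert percentages to proportions (divide by 100).
Σ|p₁ᵢ − p₂ᵢ| = 0.12 + 0.08 + 0.01 + 0.09 + 0.09 + 0.06 + 0.00 + 0.03 = 0.48
D = 1 − ½ × 0.48 = 1 − 0.240 = 0.7600

0.76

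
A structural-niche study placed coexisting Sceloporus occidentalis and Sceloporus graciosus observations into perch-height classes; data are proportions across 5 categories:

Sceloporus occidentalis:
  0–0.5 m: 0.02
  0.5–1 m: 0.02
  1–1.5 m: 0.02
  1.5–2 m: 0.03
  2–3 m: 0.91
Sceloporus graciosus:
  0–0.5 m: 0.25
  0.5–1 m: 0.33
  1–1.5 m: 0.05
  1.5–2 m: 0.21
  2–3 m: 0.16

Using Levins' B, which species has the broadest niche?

Sceloporus graciosus

Σp_occiᵢ² = 0.02² + 0.02² + 0.02² + 0.03² + 0.91² = 0.0004 + 0.0004 + 0.0004 + 0.0009 + 0.8281 = 0.8302
B_occi = 1 / 0.8302 = 1.2045
Σp_gracᵢ² = 0.25² + 0.33² + 0.05² + 0.21² + 0.16² = 0.0625 + 0.1089 + 0.0025 + 0.0441 + 0.0256 = 0.2436
B_grac = 1 / 0.2436 = 4.1051
Highest B → broadest niche (most generalist): Sceloporus graciosus (B = 4.11).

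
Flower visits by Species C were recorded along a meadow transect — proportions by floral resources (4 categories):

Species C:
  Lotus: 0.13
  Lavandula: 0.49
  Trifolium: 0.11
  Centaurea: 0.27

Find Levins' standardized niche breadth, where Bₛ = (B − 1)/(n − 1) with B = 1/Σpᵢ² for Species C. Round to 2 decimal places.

0.64

Σpᵢ² = 0.13² + 0.49² + 0.11² + 0.27² = 0.0169 + 0.2401 + 0.0121 + 0.0729 = 0.3420
B = 1 / 0.3420 = 2.9240
Bₛ = (B − 1)/(n − 1) = (2.9240 − 1)/(4 − 1) = 1.9240/3 = 0.6413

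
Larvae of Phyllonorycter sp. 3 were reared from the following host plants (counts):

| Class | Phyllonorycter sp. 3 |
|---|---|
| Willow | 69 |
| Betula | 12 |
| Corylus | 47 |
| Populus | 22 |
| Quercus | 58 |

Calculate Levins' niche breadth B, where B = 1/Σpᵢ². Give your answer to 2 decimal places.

Proportions for Phyllonorycter sp. 3 (n=208): 69/208=0.3317, 12/208=0.0577, 47/208=0.2260, 22/208=0.1058, 58/208=0.2788
Σpᵢ² = 0.3317² + 0.0577² + 0.2260² + 0.1058² + 0.2788² = 0.110025 + 0.003329 + 0.051076 + 0.011194 + 0.077729 = 0.253353
B = 1 / 0.253353 = 3.9471

3.95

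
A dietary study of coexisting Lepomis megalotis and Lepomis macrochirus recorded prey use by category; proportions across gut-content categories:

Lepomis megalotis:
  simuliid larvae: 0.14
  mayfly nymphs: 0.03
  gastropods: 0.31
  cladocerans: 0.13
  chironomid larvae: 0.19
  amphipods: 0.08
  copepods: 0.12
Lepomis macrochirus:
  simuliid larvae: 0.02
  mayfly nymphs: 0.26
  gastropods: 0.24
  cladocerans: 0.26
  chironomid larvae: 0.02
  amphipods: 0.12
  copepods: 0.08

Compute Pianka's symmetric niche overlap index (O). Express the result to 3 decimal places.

Σ p₁ᵢp₂ᵢ = 0.0028 + 0.0078 + 0.0744 + 0.0338 + 0.0038 + 0.0096 + 0.0096 = 0.1418
Σp_1ᵢ² = 0.14² + 0.03² + 0.31² + 0.13² + 0.19² + 0.08² + 0.12² = 0.0196 + 0.0009 + 0.0961 + 0.0169 + 0.0361 + 0.0064 + 0.0144 = 0.1904
Σp_2ᵢ² = 0.02² + 0.26² + 0.24² + 0.26² + 0.02² + 0.12² + 0.08² = 0.0004 + 0.0676 + 0.0576 + 0.0676 + 0.0004 + 0.0144 + 0.0064 = 0.2144
O = 0.1418 / √(0.1904 × 0.2144) = 0.1418 / 0.202044 = 0.70183

0.702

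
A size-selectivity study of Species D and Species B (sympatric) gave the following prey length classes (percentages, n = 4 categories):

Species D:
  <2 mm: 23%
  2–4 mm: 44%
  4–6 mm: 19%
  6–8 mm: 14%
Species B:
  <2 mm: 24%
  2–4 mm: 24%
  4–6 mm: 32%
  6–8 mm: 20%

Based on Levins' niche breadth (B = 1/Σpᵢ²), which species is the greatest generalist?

Species B

Convert percentages to proportions (divide by 100).
Σp_Dᵢ² = 0.23² + 0.44² + 0.19² + 0.14² = 0.0529 + 0.1936 + 0.0361 + 0.0196 = 0.3022
B_D = 1 / 0.3022 = 3.3091
Σp_Bᵢ² = 0.24² + 0.24² + 0.32² + 0.20² = 0.0576 + 0.0576 + 0.1024 + 0.0400 = 0.2576
B_B = 1 / 0.2576 = 3.8820
Highest B → broadest niche (most generalist): Species B (B = 3.88).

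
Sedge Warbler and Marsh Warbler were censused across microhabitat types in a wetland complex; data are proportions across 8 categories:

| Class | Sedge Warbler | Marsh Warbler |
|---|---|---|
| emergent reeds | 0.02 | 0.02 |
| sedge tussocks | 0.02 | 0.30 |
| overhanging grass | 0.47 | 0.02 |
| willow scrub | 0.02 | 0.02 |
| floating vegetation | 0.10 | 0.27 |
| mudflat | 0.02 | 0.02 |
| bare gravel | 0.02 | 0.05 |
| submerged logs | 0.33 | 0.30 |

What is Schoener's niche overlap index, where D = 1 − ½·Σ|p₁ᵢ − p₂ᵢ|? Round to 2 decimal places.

0.52

Σ|p₁ᵢ − p₂ᵢ| = 0.00 + 0.28 + 0.45 + 0.00 + 0.17 + 0.00 + 0.03 + 0.03 = 0.96
D = 1 − ½ × 0.96 = 1 − 0.480 = 0.5200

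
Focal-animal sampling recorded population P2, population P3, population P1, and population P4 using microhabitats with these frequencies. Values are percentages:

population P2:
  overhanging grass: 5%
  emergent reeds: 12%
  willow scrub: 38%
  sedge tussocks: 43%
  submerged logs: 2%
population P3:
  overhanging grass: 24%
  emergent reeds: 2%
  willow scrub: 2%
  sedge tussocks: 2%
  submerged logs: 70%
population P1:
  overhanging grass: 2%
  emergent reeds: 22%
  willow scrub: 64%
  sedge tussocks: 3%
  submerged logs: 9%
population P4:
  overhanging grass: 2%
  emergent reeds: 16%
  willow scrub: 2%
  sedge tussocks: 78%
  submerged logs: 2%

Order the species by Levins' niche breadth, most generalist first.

population P2 > population P1 > population P3 > population P4

Convert percentages to proportions (divide by 100).
Σp_P2ᵢ² = 0.05² + 0.12² + 0.38² + 0.43² + 0.02² = 0.0025 + 0.0144 + 0.1444 + 0.1849 + 0.0004 = 0.3466
B_P2 = 1 / 0.3466 = 2.8852
Σp_P3ᵢ² = 0.24² + 0.02² + 0.02² + 0.02² + 0.70² = 0.0576 + 0.0004 + 0.0004 + 0.0004 + 0.4900 = 0.5488
B_P3 = 1 / 0.5488 = 1.8222
Σp_P1ᵢ² = 0.02² + 0.22² + 0.64² + 0.03² + 0.09² = 0.0004 + 0.0484 + 0.4096 + 0.0009 + 0.0081 = 0.4674
B_P1 = 1 / 0.4674 = 2.1395
Σp_P4ᵢ² = 0.02² + 0.16² + 0.02² + 0.78² + 0.02² = 0.0004 + 0.0256 + 0.0004 + 0.6084 + 0.0004 = 0.6352
B_P4 = 1 / 0.6352 = 1.5743
Ranking by B (broadest → narrowest): population P2 (2.89) > population P1 (2.14) > population P3 (1.82) > population P4 (1.57)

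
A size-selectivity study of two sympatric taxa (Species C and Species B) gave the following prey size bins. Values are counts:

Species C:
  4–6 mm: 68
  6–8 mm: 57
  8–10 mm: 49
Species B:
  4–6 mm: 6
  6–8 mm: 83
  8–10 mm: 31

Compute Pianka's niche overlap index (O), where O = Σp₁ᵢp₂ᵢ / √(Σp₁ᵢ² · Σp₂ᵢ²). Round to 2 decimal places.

0.74

Proportions for Species C (n=174): 68/174=0.3908, 57/174=0.3276, 49/174=0.2816
Proportions for Species B (n=120): 6/120=0.0500, 83/120=0.6917, 31/120=0.2583
Σ p₁ᵢp₂ᵢ = 0.019540 + 0.226601 + 0.072737 = 0.318878
Σp_1ᵢ² = 0.3908² + 0.3276² + 0.2816² = 0.152725 + 0.107322 + 0.079299 = 0.339346
Σp_2ᵢ² = 0.0500² + 0.6917² + 0.2583² = 0.002500 + 0.478449 + 0.066719 = 0.547668
O = 0.318878 / √(0.339346 × 0.547668) = 0.318878 / 0.4311020 = 0.7397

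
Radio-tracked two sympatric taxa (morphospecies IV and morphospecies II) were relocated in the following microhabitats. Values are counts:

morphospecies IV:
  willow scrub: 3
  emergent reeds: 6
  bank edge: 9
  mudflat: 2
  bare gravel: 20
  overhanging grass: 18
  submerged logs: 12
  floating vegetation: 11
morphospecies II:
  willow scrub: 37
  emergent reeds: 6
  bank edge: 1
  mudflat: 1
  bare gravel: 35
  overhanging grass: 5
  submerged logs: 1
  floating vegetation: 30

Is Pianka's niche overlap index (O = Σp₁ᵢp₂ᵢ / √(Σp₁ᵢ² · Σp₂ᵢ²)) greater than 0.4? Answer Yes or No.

Yes

Proportions for morphospecies IV (n=81): 3/81=0.0370, 6/81=0.0741, 9/81=0.1111, 2/81=0.0247, 20/81=0.2469, 18/81=0.2222, 12/81=0.1481, 11/81=0.1358
Proportions for morphospecies II (n=116): 37/116=0.3190, 6/116=0.0517, 1/116=0.0086, 1/116=0.0086, 35/116=0.3017, 5/116=0.0431, 1/116=0.0086, 30/116=0.2586
Σ p₁ᵢp₂ᵢ = 0.011803 + 0.003831 + 0.000955 + 0.000212 + 0.074490 + 0.009577 + 0.001274 + 0.035118 = 0.137260
Σp_1ᵢ² = 0.0370² + 0.0741² + 0.1111² + 0.0247² + 0.2469² + 0.2222² + 0.1481² + 0.1358² = 0.001369 + 0.005491 + 0.012343 + 0.000610 + 0.060960 + 0.049373 + 0.021934 + 0.018442 = 0.170522
Σp_2ᵢ² = 0.3190² + 0.0517² + 0.0086² + 0.0086² + 0.3017² + 0.0431² + 0.0086² + 0.2586² = 0.101761 + 0.002673 + 0.000074 + 0.000074 + 0.091023 + 0.001858 + 0.000074 + 0.066874 = 0.264411
O = 0.137260 / √(0.170522 × 0.264411) = 0.137260 / 0.2123391 = 0.6464
O = 0.6464 > 0.4 → Yes.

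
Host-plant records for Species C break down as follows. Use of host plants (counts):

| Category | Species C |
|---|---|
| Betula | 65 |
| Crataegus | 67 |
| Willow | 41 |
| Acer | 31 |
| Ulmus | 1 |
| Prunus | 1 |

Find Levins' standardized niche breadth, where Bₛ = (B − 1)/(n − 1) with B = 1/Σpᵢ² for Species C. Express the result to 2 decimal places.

Proportions for Species C (n=206): 65/206=0.3155, 67/206=0.3252, 41/206=0.1990, 31/206=0.1505, 1/206=0.0049, 1/206=0.0049
Σpᵢ² = 0.3155² + 0.3252² + 0.1990² + 0.1505² + 0.0049² + 0.0049² = 0.099540 + 0.105755 + 0.039601 + 0.022650 + 0.000024 + 0.000024 = 0.267594
B = 1 / 0.267594 = 3.7370
Bₛ = (B − 1)/(n − 1) = (3.7370 − 1)/(6 − 1) = 2.7370/5 = 0.5474

0.55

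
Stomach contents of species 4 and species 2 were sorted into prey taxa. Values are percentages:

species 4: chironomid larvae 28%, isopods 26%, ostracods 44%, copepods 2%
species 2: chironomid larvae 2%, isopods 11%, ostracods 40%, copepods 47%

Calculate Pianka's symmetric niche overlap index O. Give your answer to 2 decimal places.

0.60

Convert percentages to proportions (divide by 100).
Σ p₁ᵢp₂ᵢ = 0.0056 + 0.0286 + 0.1760 + 0.0094 = 0.2196
Σp_1ᵢ² = 0.28² + 0.26² + 0.44² + 0.02² = 0.0784 + 0.0676 + 0.1936 + 0.0004 = 0.3400
Σp_2ᵢ² = 0.02² + 0.11² + 0.40² + 0.47² = 0.0004 + 0.0121 + 0.1600 + 0.2209 = 0.3934
O = 0.2196 / √(0.3400 × 0.3934) = 0.2196 / 0.36573 = 0.6004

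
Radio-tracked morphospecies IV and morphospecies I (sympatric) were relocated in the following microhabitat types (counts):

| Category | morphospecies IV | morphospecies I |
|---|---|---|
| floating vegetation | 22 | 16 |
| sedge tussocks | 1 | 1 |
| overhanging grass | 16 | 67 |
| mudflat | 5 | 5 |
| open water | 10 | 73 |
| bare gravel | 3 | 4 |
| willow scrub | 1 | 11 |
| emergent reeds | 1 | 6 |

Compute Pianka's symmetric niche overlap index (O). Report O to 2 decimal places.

Proportions for morphospecies IV (n=59): 22/59=0.3729, 1/59=0.0169, 16/59=0.2712, 5/59=0.0847, 10/59=0.1695, 3/59=0.0508, 1/59=0.0169, 1/59=0.0169
Proportions for morphospecies I (n=183): 16/183=0.0874, 1/183=0.0055, 67/183=0.3661, 5/183=0.0273, 73/183=0.3989, 4/183=0.0219, 11/183=0.0601, 6/183=0.0328
Σ p₁ᵢp₂ᵢ = 0.032591 + 0.000093 + 0.099286 + 0.002312 + 0.067614 + 0.001113 + 0.001016 + 0.000554 = 0.204579
Σp_1ᵢ² = 0.3729² + 0.0169² + 0.2712² + 0.0847² + 0.1695² + 0.0508² + 0.0169² + 0.0169² = 0.139054 + 0.000286 + 0.073549 + 0.007174 + 0.028730 + 0.002581 + 0.000286 + 0.000286 = 0.251946
Σp_2ᵢ² = 0.0874² + 0.0055² + 0.3661² + 0.0273² + 0.3989² + 0.0219² + 0.0601² + 0.0328² = 0.007639 + 0.000030 + 0.134029 + 0.000745 + 0.159121 + 0.000480 + 0.003612 + 0.001076 = 0.306732
O = 0.204579 / √(0.251946 × 0.306732) = 0.204579 / 0.2779926 = 0.7359

0.74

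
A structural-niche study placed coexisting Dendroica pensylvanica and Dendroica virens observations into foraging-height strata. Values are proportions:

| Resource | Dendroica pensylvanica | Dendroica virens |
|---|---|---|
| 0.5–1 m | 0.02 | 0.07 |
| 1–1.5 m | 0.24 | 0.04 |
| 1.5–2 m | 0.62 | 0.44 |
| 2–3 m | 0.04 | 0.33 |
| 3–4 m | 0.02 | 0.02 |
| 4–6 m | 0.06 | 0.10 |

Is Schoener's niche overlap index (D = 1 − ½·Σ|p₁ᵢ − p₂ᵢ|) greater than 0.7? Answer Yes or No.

No

Σ|p₁ᵢ − p₂ᵢ| = 0.05 + 0.20 + 0.18 + 0.29 + 0.00 + 0.04 = 0.76
D = 1 − ½ × 0.76 = 1 − 0.380 = 0.6200
D = 0.6200 < 0.7 → No.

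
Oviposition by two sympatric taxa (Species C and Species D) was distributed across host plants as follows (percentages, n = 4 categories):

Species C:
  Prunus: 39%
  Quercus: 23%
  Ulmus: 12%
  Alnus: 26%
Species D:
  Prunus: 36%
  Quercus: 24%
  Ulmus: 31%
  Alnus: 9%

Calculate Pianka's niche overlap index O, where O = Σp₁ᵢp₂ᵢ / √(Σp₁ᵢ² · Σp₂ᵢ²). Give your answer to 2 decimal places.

0.89

Convert percentages to proportions (divide by 100).
Σ p₁ᵢp₂ᵢ = 0.1404 + 0.0552 + 0.0372 + 0.0234 = 0.2562
Σp_1ᵢ² = 0.39² + 0.23² + 0.12² + 0.26² = 0.1521 + 0.0529 + 0.0144 + 0.0676 = 0.2870
Σp_2ᵢ² = 0.36² + 0.24² + 0.31² + 0.09² = 0.1296 + 0.0576 + 0.0961 + 0.0081 = 0.2914
O = 0.2562 / √(0.2870 × 0.2914) = 0.2562 / 0.28919 = 0.8859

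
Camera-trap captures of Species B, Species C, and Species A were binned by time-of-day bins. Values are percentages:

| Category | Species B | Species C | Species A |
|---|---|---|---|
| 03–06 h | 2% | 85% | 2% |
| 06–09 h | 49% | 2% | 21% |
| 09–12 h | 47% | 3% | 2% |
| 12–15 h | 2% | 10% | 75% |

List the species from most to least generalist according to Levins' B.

Species B > Species A > Species C

Convert percentages to proportions (divide by 100).
Σp_Bᵢ² = 0.02² + 0.49² + 0.47² + 0.02² = 0.0004 + 0.2401 + 0.2209 + 0.0004 = 0.4618
B_B = 1 / 0.4618 = 2.1654
Σp_Cᵢ² = 0.85² + 0.02² + 0.03² + 0.10² = 0.7225 + 0.0004 + 0.0009 + 0.0100 = 0.7338
B_C = 1 / 0.7338 = 1.3628
Σp_Aᵢ² = 0.02² + 0.21² + 0.02² + 0.75² = 0.0004 + 0.0441 + 0.0004 + 0.5625 = 0.6074
B_A = 1 / 0.6074 = 1.6464
Ranking by B (broadest → narrowest): Species B (2.17) > Species A (1.65) > Species C (1.36)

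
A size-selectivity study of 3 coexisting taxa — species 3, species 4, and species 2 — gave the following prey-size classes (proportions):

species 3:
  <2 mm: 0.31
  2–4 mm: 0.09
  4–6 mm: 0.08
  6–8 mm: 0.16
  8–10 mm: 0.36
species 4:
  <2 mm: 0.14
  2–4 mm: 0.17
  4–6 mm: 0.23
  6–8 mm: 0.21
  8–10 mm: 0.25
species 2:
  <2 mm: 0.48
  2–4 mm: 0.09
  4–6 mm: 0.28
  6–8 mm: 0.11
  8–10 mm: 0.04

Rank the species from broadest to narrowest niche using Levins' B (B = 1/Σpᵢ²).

species 4 > species 3 > species 2

Σp_3ᵢ² = 0.31² + 0.09² + 0.08² + 0.16² + 0.36² = 0.0961 + 0.0081 + 0.0064 + 0.0256 + 0.1296 = 0.2658
B_3 = 1 / 0.2658 = 3.7622
Σp_4ᵢ² = 0.14² + 0.17² + 0.23² + 0.21² + 0.25² = 0.0196 + 0.0289 + 0.0529 + 0.0441 + 0.0625 = 0.2080
B_4 = 1 / 0.2080 = 4.8077
Σp_2ᵢ² = 0.48² + 0.09² + 0.28² + 0.11² + 0.04² = 0.2304 + 0.0081 + 0.0784 + 0.0121 + 0.0016 = 0.3306
B_2 = 1 / 0.3306 = 3.0248
Ranking by B (broadest → narrowest): species 4 (4.81) > species 3 (3.76) > species 2 (3.02)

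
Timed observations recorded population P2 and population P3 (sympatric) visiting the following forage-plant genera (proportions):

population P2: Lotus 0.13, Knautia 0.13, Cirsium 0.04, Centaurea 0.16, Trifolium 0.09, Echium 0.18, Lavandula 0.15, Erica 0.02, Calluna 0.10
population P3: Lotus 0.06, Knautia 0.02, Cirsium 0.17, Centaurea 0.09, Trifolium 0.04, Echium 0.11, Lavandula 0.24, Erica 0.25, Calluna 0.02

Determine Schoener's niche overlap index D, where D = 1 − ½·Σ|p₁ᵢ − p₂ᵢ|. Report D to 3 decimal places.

0.550

Σ|p₁ᵢ − p₂ᵢ| = 0.07 + 0.11 + 0.13 + 0.07 + 0.05 + 0.07 + 0.09 + 0.23 + 0.08 = 0.90
D = 1 − ½ × 0.90 = 1 − 0.450 = 0.55000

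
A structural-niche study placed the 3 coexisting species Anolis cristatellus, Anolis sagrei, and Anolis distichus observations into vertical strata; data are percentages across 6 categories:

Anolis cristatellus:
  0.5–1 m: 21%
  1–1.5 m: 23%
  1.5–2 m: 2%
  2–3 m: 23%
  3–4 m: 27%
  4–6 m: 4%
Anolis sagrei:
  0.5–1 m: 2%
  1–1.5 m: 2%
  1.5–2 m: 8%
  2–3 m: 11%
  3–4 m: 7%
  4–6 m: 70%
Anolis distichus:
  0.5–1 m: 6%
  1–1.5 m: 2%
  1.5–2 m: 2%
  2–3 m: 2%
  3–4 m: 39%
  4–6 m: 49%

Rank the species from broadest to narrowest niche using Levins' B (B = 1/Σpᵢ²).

Anolis cristatellus > Anolis distichus > Anolis sagrei

Convert percentages to proportions (divide by 100).
Σp_crisᵢ² = 0.21² + 0.23² + 0.02² + 0.23² + 0.27² + 0.04² = 0.0441 + 0.0529 + 0.0004 + 0.0529 + 0.0729 + 0.0016 = 0.2248
B_cris = 1 / 0.2248 = 4.4484
Σp_sagrᵢ² = 0.02² + 0.02² + 0.08² + 0.11² + 0.07² + 0.70² = 0.0004 + 0.0004 + 0.0064 + 0.0121 + 0.0049 + 0.4900 = 0.5142
B_sagr = 1 / 0.5142 = 1.9448
Σp_distᵢ² = 0.06² + 0.02² + 0.02² + 0.02² + 0.39² + 0.49² = 0.0036 + 0.0004 + 0.0004 + 0.0004 + 0.1521 + 0.2401 = 0.3970
B_dist = 1 / 0.3970 = 2.5189
Ranking by B (broadest → narrowest): Anolis cristatellus (4.45) > Anolis distichus (2.52) > Anolis sagrei (1.94)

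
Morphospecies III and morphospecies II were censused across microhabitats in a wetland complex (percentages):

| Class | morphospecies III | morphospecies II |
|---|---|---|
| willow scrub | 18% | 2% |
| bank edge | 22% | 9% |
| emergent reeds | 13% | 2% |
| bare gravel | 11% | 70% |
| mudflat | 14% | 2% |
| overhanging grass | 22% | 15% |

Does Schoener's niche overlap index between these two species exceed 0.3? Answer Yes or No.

Yes

Convert percentages to proportions (divide by 100).
Σ|p₁ᵢ − p₂ᵢ| = 0.16 + 0.13 + 0.11 + 0.59 + 0.12 + 0.07 = 1.18
D = 1 − ½ × 1.18 = 1 − 0.590 = 0.4100
D = 0.4100 > 0.3 → Yes.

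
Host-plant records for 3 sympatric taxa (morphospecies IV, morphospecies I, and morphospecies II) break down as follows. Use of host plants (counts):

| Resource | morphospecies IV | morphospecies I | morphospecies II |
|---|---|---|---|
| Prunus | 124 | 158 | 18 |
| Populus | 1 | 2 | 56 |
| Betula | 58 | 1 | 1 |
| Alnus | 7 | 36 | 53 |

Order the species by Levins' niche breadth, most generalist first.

morphospecies II > morphospecies IV > morphospecies I

Proportions for morphospecies IV (n=190): 124/190=0.6526, 1/190=0.0053, 58/190=0.3053, 7/190=0.0368
Proportions for morphospecies I (n=197): 158/197=0.8020, 2/197=0.0102, 1/197=0.0051, 36/197=0.1827
Proportions for morphospecies II (n=128): 18/128=0.1406, 56/128=0.4375, 1/128=0.0078, 53/128=0.4141
Σp_IVᵢ² = 0.6526² + 0.0053² + 0.3053² + 0.0368² = 0.425887 + 0.000028 + 0.093208 + 0.001354 = 0.520477
B_IV = 1 / 0.520477 = 1.9213
Σp_Iᵢ² = 0.8020² + 0.0102² + 0.0051² + 0.1827² = 0.643204 + 0.000104 + 0.000026 + 0.033379 = 0.676713
B_I = 1 / 0.676713 = 1.4777
Σp_IIᵢ² = 0.1406² + 0.4375² + 0.0078² + 0.4141² = 0.019768 + 0.191406 + 0.000061 + 0.171479 = 0.382714
B_II = 1 / 0.382714 = 2.6129
Ranking by B (broadest → narrowest): morphospecies II (2.61) > morphospecies IV (1.92) > morphospecies I (1.48)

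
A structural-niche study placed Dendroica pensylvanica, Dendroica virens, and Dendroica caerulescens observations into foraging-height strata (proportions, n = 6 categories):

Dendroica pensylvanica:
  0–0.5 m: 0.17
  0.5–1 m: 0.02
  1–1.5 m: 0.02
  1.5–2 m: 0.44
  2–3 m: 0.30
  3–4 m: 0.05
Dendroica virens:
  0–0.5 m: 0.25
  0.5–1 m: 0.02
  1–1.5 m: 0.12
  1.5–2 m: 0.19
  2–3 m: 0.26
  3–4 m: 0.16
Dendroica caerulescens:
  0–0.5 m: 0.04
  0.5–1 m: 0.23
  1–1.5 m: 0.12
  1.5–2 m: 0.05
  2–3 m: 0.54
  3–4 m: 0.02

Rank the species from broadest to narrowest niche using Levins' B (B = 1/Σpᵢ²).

Σp_pensᵢ² = 0.17² + 0.02² + 0.02² + 0.44² + 0.30² + 0.05² = 0.0289 + 0.0004 + 0.0004 + 0.1936 + 0.0900 + 0.0025 = 0.3158
B_pens = 1 / 0.3158 = 3.1666
Σp_vireᵢ² = 0.25² + 0.02² + 0.12² + 0.19² + 0.26² + 0.16² = 0.0625 + 0.0004 + 0.0144 + 0.0361 + 0.0676 + 0.0256 = 0.2066
B_vire = 1 / 0.2066 = 4.8403
Σp_caerᵢ² = 0.04² + 0.23² + 0.12² + 0.05² + 0.54² + 0.02² = 0.0016 + 0.0529 + 0.0144 + 0.0025 + 0.2916 + 0.0004 = 0.3634
B_caer = 1 / 0.3634 = 2.7518
Ranking by B (broadest → narrowest): Dendroica virens (4.84) > Dendroica pensylvanica (3.17) > Dendroica caerulescens (2.75)

Dendroica virens > Dendroica pensylvanica > Dendroica caerulescens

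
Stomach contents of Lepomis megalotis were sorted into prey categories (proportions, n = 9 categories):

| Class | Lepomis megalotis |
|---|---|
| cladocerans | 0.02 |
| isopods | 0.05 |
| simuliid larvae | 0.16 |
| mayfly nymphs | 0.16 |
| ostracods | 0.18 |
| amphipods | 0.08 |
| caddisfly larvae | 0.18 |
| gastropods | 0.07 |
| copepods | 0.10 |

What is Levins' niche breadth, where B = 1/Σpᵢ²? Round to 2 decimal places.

7.13

Σpᵢ² = 0.02² + 0.05² + 0.16² + 0.16² + 0.18² + 0.08² + 0.18² + 0.07² + 0.10² = 0.0004 + 0.0025 + 0.0256 + 0.0256 + 0.0324 + 0.0064 + 0.0324 + 0.0049 + 0.0100 = 0.1402
B = 1 / 0.1402 = 7.1327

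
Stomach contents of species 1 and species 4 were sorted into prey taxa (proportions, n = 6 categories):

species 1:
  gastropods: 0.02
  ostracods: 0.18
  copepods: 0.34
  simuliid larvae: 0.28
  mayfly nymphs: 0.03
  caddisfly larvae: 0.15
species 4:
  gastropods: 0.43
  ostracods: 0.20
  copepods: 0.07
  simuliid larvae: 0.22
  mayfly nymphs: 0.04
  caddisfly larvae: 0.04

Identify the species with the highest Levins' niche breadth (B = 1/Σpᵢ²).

Σp_1ᵢ² = 0.02² + 0.18² + 0.34² + 0.28² + 0.03² + 0.15² = 0.0004 + 0.0324 + 0.1156 + 0.0784 + 0.0009 + 0.0225 = 0.2502
B_1 = 1 / 0.2502 = 3.9968
Σp_4ᵢ² = 0.43² + 0.20² + 0.07² + 0.22² + 0.04² + 0.04² = 0.1849 + 0.0400 + 0.0049 + 0.0484 + 0.0016 + 0.0016 = 0.2814
B_4 = 1 / 0.2814 = 3.5537
Highest B → broadest niche (most generalist): species 1 (B = 4.00).

species 1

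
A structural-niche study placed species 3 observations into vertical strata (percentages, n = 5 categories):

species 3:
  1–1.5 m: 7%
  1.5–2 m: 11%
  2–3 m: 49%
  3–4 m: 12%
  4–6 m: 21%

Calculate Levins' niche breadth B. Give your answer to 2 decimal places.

3.17

Convert percentages to proportions (divide by 100).
Σpᵢ² = 0.07² + 0.11² + 0.49² + 0.12² + 0.21² = 0.0049 + 0.0121 + 0.2401 + 0.0144 + 0.0441 = 0.3156
B = 1 / 0.3156 = 3.1686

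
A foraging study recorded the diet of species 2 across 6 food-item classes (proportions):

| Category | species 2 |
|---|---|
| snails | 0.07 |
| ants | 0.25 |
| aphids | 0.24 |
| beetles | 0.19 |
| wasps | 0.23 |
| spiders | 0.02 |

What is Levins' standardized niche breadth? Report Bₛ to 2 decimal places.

0.73

Σpᵢ² = 0.07² + 0.25² + 0.24² + 0.19² + 0.23² + 0.02² = 0.0049 + 0.0625 + 0.0576 + 0.0361 + 0.0529 + 0.0004 = 0.2144
B = 1 / 0.2144 = 4.6642
Bₛ = (B − 1)/(n − 1) = (4.6642 − 1)/(6 − 1) = 3.6642/5 = 0.7328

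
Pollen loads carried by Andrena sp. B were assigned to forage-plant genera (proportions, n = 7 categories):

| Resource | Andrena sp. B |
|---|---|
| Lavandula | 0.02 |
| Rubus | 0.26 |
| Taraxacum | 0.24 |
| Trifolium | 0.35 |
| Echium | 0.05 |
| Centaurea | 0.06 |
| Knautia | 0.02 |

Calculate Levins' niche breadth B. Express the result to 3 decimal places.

3.928

Σpᵢ² = 0.02² + 0.26² + 0.24² + 0.35² + 0.05² + 0.06² + 0.02² = 0.0004 + 0.0676 + 0.0576 + 0.1225 + 0.0025 + 0.0036 + 0.0004 = 0.2546
B = 1 / 0.2546 = 3.92773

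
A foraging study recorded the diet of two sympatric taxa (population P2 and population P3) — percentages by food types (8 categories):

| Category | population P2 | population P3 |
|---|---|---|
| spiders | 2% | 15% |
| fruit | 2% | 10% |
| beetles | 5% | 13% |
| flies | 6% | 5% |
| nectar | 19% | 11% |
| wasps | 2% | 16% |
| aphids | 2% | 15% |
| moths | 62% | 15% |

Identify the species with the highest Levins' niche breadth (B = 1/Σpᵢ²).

Convert percentages to proportions (divide by 100).
Σp_P2ᵢ² = 0.02² + 0.02² + 0.05² + 0.06² + 0.19² + 0.02² + 0.02² + 0.62² = 0.0004 + 0.0004 + 0.0025 + 0.0036 + 0.0361 + 0.0004 + 0.0004 + 0.3844 = 0.4282
B_P2 = 1 / 0.4282 = 2.3354
Σp_P3ᵢ² = 0.15² + 0.10² + 0.13² + 0.05² + 0.11² + 0.16² + 0.15² + 0.15² = 0.0225 + 0.0100 + 0.0169 + 0.0025 + 0.0121 + 0.0256 + 0.0225 + 0.0225 = 0.1346
B_P3 = 1 / 0.1346 = 7.4294
Highest B → broadest niche (most generalist): population P3 (B = 7.43).

population P3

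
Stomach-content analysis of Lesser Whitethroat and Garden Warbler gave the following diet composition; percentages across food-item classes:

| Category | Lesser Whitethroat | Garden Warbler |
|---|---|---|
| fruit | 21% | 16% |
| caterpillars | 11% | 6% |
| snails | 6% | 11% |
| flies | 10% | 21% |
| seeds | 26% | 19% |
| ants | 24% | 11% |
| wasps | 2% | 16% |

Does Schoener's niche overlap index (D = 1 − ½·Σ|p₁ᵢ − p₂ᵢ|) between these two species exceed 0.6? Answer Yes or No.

Yes

Convert percentages to proportions (divide by 100).
Σ|p₁ᵢ − p₂ᵢ| = 0.05 + 0.05 + 0.05 + 0.11 + 0.07 + 0.13 + 0.14 = 0.60
D = 1 − ½ × 0.60 = 1 − 0.300 = 0.7000
D = 0.7000 > 0.6 → Yes.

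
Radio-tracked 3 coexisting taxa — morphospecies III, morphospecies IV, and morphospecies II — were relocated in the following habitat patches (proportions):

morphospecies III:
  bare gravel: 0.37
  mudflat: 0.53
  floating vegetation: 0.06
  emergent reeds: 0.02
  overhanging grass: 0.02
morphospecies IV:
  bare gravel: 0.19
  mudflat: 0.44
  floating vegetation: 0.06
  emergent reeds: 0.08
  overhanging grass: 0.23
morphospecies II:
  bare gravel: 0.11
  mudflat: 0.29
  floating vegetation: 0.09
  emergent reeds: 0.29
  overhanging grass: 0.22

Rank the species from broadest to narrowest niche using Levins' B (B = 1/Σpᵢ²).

morphospecies II > morphospecies IV > morphospecies III

Σp_IIIᵢ² = 0.37² + 0.53² + 0.06² + 0.02² + 0.02² = 0.1369 + 0.2809 + 0.0036 + 0.0004 + 0.0004 = 0.4222
B_III = 1 / 0.4222 = 2.3685
Σp_IVᵢ² = 0.19² + 0.44² + 0.06² + 0.08² + 0.23² = 0.0361 + 0.1936 + 0.0036 + 0.0064 + 0.0529 = 0.2926
B_IV = 1 / 0.2926 = 3.4176
Σp_IIᵢ² = 0.11² + 0.29² + 0.09² + 0.29² + 0.22² = 0.0121 + 0.0841 + 0.0081 + 0.0841 + 0.0484 = 0.2368
B_II = 1 / 0.2368 = 4.2230
Ranking by B (broadest → narrowest): morphospecies II (4.22) > morphospecies IV (3.42) > morphospecies III (2.37)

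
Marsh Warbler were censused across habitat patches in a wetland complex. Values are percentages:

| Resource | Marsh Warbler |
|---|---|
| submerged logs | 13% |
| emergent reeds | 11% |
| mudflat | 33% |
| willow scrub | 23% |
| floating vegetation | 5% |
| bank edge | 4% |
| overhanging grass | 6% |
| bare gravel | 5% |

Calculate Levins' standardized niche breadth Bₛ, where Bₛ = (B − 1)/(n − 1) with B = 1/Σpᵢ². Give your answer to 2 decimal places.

0.57

Convert percentages to proportions (divide by 100).
Σpᵢ² = 0.13² + 0.11² + 0.33² + 0.23² + 0.05² + 0.04² + 0.06² + 0.05² = 0.0169 + 0.0121 + 0.1089 + 0.0529 + 0.0025 + 0.0016 + 0.0036 + 0.0025 = 0.2010
B = 1 / 0.2010 = 4.9751
Bₛ = (B − 1)/(n − 1) = (4.9751 − 1)/(8 − 1) = 3.9751/7 = 0.5679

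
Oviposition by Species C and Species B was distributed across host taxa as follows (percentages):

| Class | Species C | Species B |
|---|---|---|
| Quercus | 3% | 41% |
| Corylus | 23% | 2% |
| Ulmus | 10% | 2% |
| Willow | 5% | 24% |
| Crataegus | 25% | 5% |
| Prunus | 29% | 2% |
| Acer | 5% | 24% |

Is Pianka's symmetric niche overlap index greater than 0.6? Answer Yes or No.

Convert percentages to proportions (divide by 100).
Σ p₁ᵢp₂ᵢ = 0.0123 + 0.0046 + 0.0020 + 0.0120 + 0.0125 + 0.0058 + 0.0120 = 0.0612
Σp_1ᵢ² = 0.03² + 0.23² + 0.10² + 0.05² + 0.25² + 0.29² + 0.05² = 0.0009 + 0.0529 + 0.0100 + 0.0025 + 0.0625 + 0.0841 + 0.0025 = 0.2154
Σp_2ᵢ² = 0.41² + 0.02² + 0.02² + 0.24² + 0.05² + 0.02² + 0.24² = 0.1681 + 0.0004 + 0.0004 + 0.0576 + 0.0025 + 0.0004 + 0.0576 = 0.2870
O = 0.0612 / √(0.2154 × 0.2870) = 0.0612 / 0.24864 = 0.2461
O = 0.2461 < 0.6 → No.

No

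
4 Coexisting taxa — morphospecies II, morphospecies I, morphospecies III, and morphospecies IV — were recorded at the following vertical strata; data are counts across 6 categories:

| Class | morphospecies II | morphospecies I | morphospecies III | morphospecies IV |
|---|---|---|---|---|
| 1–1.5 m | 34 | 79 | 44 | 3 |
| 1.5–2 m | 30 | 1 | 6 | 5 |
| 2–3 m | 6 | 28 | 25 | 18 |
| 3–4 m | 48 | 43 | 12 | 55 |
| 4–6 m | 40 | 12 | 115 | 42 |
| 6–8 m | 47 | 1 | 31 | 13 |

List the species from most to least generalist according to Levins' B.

morphospecies II > morphospecies IV > morphospecies III > morphospecies I

Proportions for morphospecies II (n=205): 34/205=0.1659, 30/205=0.1463, 6/205=0.0293, 48/205=0.2341, 40/205=0.1951, 47/205=0.2293
Proportions for morphospecies I (n=164): 79/164=0.4817, 1/164=0.0061, 28/164=0.1707, 43/164=0.2622, 12/164=0.0732, 1/164=0.0061
Proportions for morphospecies III (n=233): 44/233=0.1888, 6/233=0.0258, 25/233=0.1073, 12/233=0.0515, 115/233=0.4936, 31/233=0.1330
Proportions for morphospecies IV (n=136): 3/136=0.0221, 5/136=0.0368, 18/136=0.1324, 55/136=0.4044, 42/136=0.3088, 13/136=0.0956
Σp_IIᵢ² = 0.1659² + 0.1463² + 0.0293² + 0.2341² + 0.1951² + 0.2293² = 0.027523 + 0.021404 + 0.000858 + 0.054803 + 0.038064 + 0.052578 = 0.195230
B_II = 1 / 0.195230 = 5.1222
Σp_Iᵢ² = 0.4817² + 0.0061² + 0.1707² + 0.2622² + 0.0732² + 0.0061² = 0.232035 + 0.000037 + 0.029138 + 0.068749 + 0.005358 + 0.000037 = 0.335354
B_I = 1 / 0.335354 = 2.9819
Σp_IIIᵢ² = 0.1888² + 0.0258² + 0.1073² + 0.0515² + 0.4936² + 0.1330² = 0.035645 + 0.000666 + 0.011513 + 0.002652 + 0.243641 + 0.017689 = 0.311806
B_III = 1 / 0.311806 = 3.2071
Σp_IVᵢ² = 0.0221² + 0.0368² + 0.1324² + 0.4044² + 0.3088² + 0.0956² = 0.000488 + 0.001354 + 0.017530 + 0.163539 + 0.095357 + 0.009139 = 0.287407
B_IV = 1 / 0.287407 = 3.4794
Ranking by B (broadest → narrowest): morphospecies II (5.12) > morphospecies IV (3.48) > morphospecies III (3.21) > morphospecies I (2.98)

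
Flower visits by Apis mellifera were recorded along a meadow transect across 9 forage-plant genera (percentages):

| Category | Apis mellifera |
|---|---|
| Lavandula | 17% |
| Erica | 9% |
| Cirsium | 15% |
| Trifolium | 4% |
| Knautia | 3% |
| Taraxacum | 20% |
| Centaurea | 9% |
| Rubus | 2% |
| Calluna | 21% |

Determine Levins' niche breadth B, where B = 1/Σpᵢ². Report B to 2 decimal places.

6.47

Convert percentages to proportions (divide by 100).
Σpᵢ² = 0.17² + 0.09² + 0.15² + 0.04² + 0.03² + 0.20² + 0.09² + 0.02² + 0.21² = 0.0289 + 0.0081 + 0.0225 + 0.0016 + 0.0009 + 0.0400 + 0.0081 + 0.0004 + 0.0441 = 0.1546
B = 1 / 0.1546 = 6.4683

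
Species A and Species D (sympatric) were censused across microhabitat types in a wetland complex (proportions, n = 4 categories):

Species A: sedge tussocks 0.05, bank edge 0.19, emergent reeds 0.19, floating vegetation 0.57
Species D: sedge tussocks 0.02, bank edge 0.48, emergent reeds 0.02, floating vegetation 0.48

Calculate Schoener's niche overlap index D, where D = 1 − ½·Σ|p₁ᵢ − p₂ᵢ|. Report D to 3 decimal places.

Σ|p₁ᵢ − p₂ᵢ| = 0.03 + 0.29 + 0.17 + 0.09 = 0.58
D = 1 − ½ × 0.58 = 1 − 0.290 = 0.71000

0.710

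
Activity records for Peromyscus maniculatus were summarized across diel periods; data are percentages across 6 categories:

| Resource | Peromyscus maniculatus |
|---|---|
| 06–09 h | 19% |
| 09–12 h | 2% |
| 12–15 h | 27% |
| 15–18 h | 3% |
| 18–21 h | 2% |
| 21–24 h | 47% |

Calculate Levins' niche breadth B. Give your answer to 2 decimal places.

3.02

Convert percentages to proportions (divide by 100).
Σpᵢ² = 0.19² + 0.02² + 0.27² + 0.03² + 0.02² + 0.47² = 0.0361 + 0.0004 + 0.0729 + 0.0009 + 0.0004 + 0.2209 = 0.3316
B = 1 / 0.3316 = 3.0157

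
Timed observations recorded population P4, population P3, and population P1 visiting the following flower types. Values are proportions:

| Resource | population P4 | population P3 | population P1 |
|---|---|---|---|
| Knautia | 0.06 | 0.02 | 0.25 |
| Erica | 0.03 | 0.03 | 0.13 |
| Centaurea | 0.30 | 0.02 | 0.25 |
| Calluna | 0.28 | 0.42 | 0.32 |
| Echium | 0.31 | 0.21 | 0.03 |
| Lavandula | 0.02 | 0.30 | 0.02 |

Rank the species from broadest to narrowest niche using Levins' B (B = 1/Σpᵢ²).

population P1 > population P4 > population P3

Σp_P4ᵢ² = 0.06² + 0.03² + 0.30² + 0.28² + 0.31² + 0.02² = 0.0036 + 0.0009 + 0.0900 + 0.0784 + 0.0961 + 0.0004 = 0.2694
B_P4 = 1 / 0.2694 = 3.7120
Σp_P3ᵢ² = 0.02² + 0.03² + 0.02² + 0.42² + 0.21² + 0.30² = 0.0004 + 0.0009 + 0.0004 + 0.1764 + 0.0441 + 0.0900 = 0.3122
B_P3 = 1 / 0.3122 = 3.2031
Σp_P1ᵢ² = 0.25² + 0.13² + 0.25² + 0.32² + 0.03² + 0.02² = 0.0625 + 0.0169 + 0.0625 + 0.1024 + 0.0009 + 0.0004 = 0.2456
B_P1 = 1 / 0.2456 = 4.0717
Ranking by B (broadest → narrowest): population P1 (4.07) > population P4 (3.71) > population P3 (3.20)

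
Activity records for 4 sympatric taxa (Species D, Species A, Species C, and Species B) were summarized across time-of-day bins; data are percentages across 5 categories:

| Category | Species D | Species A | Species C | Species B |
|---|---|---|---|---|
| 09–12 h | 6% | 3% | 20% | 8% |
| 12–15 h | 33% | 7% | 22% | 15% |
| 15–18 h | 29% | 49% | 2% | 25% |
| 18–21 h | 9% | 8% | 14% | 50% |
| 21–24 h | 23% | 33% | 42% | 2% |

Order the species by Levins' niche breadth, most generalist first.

Species D > Species C > Species B > Species A

Convert percentages to proportions (divide by 100).
Σp_Dᵢ² = 0.06² + 0.33² + 0.29² + 0.09² + 0.23² = 0.0036 + 0.1089 + 0.0841 + 0.0081 + 0.0529 = 0.2576
B_D = 1 / 0.2576 = 3.8820
Σp_Aᵢ² = 0.03² + 0.07² + 0.49² + 0.08² + 0.33² = 0.0009 + 0.0049 + 0.2401 + 0.0064 + 0.1089 = 0.3612
B_A = 1 / 0.3612 = 2.7685
Σp_Cᵢ² = 0.20² + 0.22² + 0.02² + 0.14² + 0.42² = 0.0400 + 0.0484 + 0.0004 + 0.0196 + 0.1764 = 0.2848
B_C = 1 / 0.2848 = 3.5112
Σp_Bᵢ² = 0.08² + 0.15² + 0.25² + 0.50² + 0.02² = 0.0064 + 0.0225 + 0.0625 + 0.2500 + 0.0004 = 0.3418
B_B = 1 / 0.3418 = 2.9257
Ranking by B (broadest → narrowest): Species D (3.88) > Species C (3.51) > Species B (2.93) > Species A (2.77)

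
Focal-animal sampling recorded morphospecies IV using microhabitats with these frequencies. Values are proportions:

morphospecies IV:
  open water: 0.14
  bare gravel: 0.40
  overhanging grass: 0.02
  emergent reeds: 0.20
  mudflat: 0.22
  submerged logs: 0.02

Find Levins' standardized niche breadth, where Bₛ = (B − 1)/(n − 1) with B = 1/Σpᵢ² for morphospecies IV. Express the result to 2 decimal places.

0.54

Σpᵢ² = 0.14² + 0.40² + 0.02² + 0.20² + 0.22² + 0.02² = 0.0196 + 0.1600 + 0.0004 + 0.0400 + 0.0484 + 0.0004 = 0.2688
B = 1 / 0.2688 = 3.7202
Bₛ = (B − 1)/(n − 1) = (3.7202 − 1)/(6 − 1) = 2.7202/5 = 0.5440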